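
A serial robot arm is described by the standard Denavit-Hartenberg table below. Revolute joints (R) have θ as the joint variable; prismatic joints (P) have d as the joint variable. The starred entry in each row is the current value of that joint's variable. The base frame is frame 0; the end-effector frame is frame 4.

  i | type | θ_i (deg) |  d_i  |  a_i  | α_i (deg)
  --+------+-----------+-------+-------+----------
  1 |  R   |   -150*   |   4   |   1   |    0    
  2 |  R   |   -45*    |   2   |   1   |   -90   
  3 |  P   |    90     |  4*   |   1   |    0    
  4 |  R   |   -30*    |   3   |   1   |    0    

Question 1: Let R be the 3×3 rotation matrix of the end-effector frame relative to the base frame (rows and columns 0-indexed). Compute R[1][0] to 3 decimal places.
0.129

End-effector x-axis (col 0 of R) = (-0.4830,0.1294,-0.8660)
R[1][0] = 0.1294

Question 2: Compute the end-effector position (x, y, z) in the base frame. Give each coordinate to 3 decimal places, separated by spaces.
-4.127 -6.873 4.134

after link 1: o_1 = (-0.8660, -0.5000, 4.0000)
after link 2: o_2 = (-1.8320, -0.2412, 6.0000)
after link 3: o_3 = (-2.8672, -4.1049, 5.0000)
after link 4: o_4 = (-4.1266, -6.8733, 4.1340)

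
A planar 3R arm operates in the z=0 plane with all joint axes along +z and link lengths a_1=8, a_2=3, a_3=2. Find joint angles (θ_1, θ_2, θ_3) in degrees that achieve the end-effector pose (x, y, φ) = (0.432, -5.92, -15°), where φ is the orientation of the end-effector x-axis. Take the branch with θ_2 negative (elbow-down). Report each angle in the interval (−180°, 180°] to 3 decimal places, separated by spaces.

wrist centre = target − a_3·(cos φ, sin φ) = (-1.4999, -5.4024)
cos θ_2 = (31.4351−8²−3²)/(2·8·3) = -0.8659; θ_2 = -149.9898° (elbow-down)
β = atan2(-5.4024,-1.4999) = -105.5162°; ψ = atan2(-1.5005,5.4022) = -15.5227°
θ_1 = β − ψ = -89.9935°
θ_3 = φ − θ_1 − θ_2 = -135.0167° (wrapped to (-180°,180°])

-89.994 -149.990 -135.017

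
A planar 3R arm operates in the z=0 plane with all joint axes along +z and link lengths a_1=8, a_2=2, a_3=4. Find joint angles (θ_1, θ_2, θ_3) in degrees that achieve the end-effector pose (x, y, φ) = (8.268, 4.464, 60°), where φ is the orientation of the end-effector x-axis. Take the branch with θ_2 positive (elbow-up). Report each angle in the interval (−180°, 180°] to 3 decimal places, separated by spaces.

wrist centre = target − a_3·(cos φ, sin φ) = (6.2680, 0.9999)
cos θ_2 = (40.2876−8²−2²)/(2·8·2) = -0.8660; θ_2 = 149.9984° (elbow-up)
β = atan2(0.9999,6.2680) = 9.0637°; ψ = atan2(1.0000,6.2680) = 9.0651°
θ_1 = β − ψ = -0.0014°
θ_3 = φ − θ_1 − θ_2 = -89.9971° (wrapped to (-180°,180°])

-0.001 149.998 -89.997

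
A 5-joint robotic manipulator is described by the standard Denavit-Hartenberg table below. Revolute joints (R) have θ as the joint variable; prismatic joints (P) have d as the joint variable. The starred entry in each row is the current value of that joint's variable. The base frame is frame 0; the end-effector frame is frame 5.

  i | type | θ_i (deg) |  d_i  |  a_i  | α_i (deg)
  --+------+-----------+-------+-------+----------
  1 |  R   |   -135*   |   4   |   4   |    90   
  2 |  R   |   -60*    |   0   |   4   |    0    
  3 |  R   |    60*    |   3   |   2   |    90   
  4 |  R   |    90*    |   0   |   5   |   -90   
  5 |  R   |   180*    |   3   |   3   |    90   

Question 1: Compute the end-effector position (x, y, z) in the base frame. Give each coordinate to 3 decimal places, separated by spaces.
-7.071 -0.000 0.536

after link 1: o_1 = (-2.8284, -2.8284, 4.0000)
after link 2: o_2 = (-4.2426, -4.2426, 0.5359)
after link 3: o_3 = (-7.7782, -3.5355, 0.5359)
after link 4: o_4 = (-11.3137, -0.0000, 0.5359)
after link 5: o_5 = (-7.0711, -0.0000, 0.5359)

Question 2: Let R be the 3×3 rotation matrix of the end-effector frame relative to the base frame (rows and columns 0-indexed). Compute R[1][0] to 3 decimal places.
-0.707

End-effector x-axis (col 0 of R) = (0.7071,-0.7071,0.0000)
R[1][0] = -0.7071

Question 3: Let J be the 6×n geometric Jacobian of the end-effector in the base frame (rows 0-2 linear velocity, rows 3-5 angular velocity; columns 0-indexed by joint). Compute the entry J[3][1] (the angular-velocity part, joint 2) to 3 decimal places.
axis z_1 = (-0.7071,0.7071,0.0000); lever o_n−o_1 = (-4.2426,2.8284,-3.4641)
cross product → J_v[:, 1] = (-2.4495,-2.4495,1.0000)
J_ω[:, 1] = z_1
entry J[3][1] = -0.7071

-0.707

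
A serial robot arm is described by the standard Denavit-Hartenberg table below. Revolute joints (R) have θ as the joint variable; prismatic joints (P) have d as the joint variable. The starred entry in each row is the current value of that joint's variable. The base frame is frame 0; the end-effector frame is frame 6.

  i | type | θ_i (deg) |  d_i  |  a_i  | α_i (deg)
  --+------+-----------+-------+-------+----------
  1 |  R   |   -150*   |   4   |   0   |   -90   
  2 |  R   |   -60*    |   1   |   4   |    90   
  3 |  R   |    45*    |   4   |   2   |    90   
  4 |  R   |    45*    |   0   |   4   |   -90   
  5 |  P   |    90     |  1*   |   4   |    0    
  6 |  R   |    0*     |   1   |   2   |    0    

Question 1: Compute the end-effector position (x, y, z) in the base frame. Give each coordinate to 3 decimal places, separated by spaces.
after link 1: o_1 = (0.0000, 0.0000, 4.0000)
after link 2: o_2 = (-1.2321, -1.8660, 7.4641)
after link 3: o_3 = (1.8627, -1.7123, 10.6888)
after link 4: o_4 = (4.1180, -2.7196, 13.8351)
after link 5: o_5 = (7.2538, -3.5978, 11.3062)
after link 6: o_6 = (9.0701, -3.6048, 10.0020)

9.070 -3.605 10.002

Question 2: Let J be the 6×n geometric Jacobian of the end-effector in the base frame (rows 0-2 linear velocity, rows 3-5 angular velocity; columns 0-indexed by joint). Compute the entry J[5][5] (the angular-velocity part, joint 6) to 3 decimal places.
-0.079

axis z_5 = (0.4968,0.8642,-0.0795); lever o_n−o_5 = (1.8163,-0.0070,-1.3042)
cross product → J_v[:, 5] = (-1.1276,0.5037,-1.5731)
J_ω[:, 5] = z_5
entry J[5][5] = -0.0795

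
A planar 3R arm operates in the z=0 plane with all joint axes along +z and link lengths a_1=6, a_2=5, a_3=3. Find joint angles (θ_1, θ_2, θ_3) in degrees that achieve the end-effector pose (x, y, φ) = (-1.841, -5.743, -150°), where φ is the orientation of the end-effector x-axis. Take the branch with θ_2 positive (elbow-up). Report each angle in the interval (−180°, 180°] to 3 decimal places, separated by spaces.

-135.004 134.996 -149.993

wrist centre = target − a_3·(cos φ, sin φ) = (0.7571, -4.2430)
cos θ_2 = (18.5762−6²−5²)/(2·6·5) = -0.7071; θ_2 = 134.9965° (elbow-up)
β = atan2(-4.2430,0.7571) = -79.8832°; ψ = atan2(3.5358,2.4647) = 55.1206°
θ_1 = β − ψ = -135.0038°
θ_3 = φ − θ_1 − θ_2 = -149.9926° (wrapped to (-180°,180°])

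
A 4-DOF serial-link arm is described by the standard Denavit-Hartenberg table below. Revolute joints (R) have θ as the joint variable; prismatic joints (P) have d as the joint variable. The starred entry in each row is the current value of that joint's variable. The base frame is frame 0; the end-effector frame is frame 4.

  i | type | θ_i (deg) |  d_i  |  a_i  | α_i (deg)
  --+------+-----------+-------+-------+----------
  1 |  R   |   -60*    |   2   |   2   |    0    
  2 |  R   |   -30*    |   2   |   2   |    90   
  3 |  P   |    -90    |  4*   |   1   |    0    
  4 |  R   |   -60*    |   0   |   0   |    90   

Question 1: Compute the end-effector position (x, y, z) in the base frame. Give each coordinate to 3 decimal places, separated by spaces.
after link 1: o_1 = (1.0000, -1.7321, 2.0000)
after link 2: o_2 = (1.0000, -3.7321, 4.0000)
after link 3: o_3 = (-3.0000, -3.7321, 3.0000)
after link 4: o_4 = (-3.0000, -3.7321, 3.0000)

-3.000 -3.732 3.000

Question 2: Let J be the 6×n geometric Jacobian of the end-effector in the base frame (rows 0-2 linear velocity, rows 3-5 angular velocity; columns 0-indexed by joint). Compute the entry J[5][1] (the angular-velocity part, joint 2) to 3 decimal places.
axis z_1 = (0.0000,0.0000,1.0000); lever o_n−o_1 = (-4.0000,-2.0000,1.0000)
cross product → J_v[:, 1] = (2.0000,-4.0000,0.0000)
J_ω[:, 1] = z_1
entry J[5][1] = 1.0000

1.000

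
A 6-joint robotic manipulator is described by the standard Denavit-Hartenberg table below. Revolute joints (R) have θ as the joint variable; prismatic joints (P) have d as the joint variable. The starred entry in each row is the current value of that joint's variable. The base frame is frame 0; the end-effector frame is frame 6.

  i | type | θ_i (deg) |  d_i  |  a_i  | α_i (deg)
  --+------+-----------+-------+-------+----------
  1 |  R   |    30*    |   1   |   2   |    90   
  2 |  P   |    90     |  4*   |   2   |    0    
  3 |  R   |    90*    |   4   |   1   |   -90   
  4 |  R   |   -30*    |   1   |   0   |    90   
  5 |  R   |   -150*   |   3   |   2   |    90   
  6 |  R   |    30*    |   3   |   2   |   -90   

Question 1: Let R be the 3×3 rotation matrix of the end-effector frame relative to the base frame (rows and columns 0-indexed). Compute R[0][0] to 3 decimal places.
End-effector x-axis (col 0 of R) = (0.8080,0.3995,0.4330)
R[0][0] = 0.8080

0.808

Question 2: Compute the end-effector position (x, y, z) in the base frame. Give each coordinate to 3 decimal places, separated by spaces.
10.696 -4.330 1.268

after link 1: o_1 = (1.7321, 1.0000, 1.0000)
after link 2: o_2 = (3.7321, -2.4641, 3.0000)
after link 3: o_3 = (4.8660, -6.4282, 3.0000)
after link 4: o_4 = (4.8660, -6.4282, 2.0000)
after link 5: o_5 = (8.3301, -6.4282, 3.0000)
after link 6: o_6 = (10.6962, -4.3301, 1.2679)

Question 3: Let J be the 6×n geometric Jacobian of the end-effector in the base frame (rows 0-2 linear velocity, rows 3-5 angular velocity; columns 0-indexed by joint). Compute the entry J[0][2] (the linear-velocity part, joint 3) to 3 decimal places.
axis z_2 = (0.5000,-0.8660,0.0000); lever o_n−o_2 = (6.9641,-1.8660,-1.7321)
cross product → J_v[:, 2] = (1.5000,0.8660,5.0981)
J_ω[:, 2] = z_2
entry J[0][2] = 1.5000

1.500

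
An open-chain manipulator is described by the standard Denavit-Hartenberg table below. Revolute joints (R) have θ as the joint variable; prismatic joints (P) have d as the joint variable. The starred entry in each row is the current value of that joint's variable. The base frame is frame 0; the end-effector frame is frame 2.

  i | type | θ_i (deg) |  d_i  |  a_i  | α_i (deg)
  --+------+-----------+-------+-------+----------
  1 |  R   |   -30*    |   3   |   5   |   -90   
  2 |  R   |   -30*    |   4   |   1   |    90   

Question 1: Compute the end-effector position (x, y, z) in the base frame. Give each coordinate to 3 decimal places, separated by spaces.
7.080 0.531 3.500

after link 1: o_1 = (4.3301, -2.5000, 3.0000)
after link 2: o_2 = (7.0801, 0.5311, 3.5000)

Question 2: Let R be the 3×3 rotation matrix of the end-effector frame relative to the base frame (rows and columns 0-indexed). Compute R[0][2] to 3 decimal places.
End-effector z-axis (col 2 of R) = (-0.4330,0.2500,0.8660)
R[0][2] = -0.4330

-0.433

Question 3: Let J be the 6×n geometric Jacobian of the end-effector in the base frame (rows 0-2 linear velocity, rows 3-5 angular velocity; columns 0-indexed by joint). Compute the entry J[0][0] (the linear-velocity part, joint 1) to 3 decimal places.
axis z_0 = ẑ; lever o_n−o_0 = (7.0801,0.5311,3.5000)
cross product → J_v[:, 0] = (-0.5311,7.0801,0.0000)
J_ω[:, 0] = z_0
entry J[0][0] = -0.5311

-0.531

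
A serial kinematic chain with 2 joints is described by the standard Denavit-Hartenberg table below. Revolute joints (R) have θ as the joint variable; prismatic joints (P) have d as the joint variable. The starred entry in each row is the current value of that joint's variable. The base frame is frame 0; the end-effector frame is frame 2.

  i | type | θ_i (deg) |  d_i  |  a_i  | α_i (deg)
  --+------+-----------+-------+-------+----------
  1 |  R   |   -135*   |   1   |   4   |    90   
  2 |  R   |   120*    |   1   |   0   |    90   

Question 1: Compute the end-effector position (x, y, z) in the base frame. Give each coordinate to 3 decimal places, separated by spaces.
-3.536 -2.121 1.000

after link 1: o_1 = (-2.8284, -2.8284, 1.0000)
after link 2: o_2 = (-3.5355, -2.1213, 1.0000)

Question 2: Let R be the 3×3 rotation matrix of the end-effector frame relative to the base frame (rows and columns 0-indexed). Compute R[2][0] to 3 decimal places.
0.866

End-effector x-axis (col 0 of R) = (0.3536,0.3536,0.8660)
R[2][0] = 0.8660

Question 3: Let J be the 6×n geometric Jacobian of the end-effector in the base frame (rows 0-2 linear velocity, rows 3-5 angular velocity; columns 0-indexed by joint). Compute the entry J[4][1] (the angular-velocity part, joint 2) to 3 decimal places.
0.707

axis z_1 = (-0.7071,0.7071,0.0000); lever o_n−o_1 = (-0.7071,0.7071,0.0000)
cross product → J_v[:, 1] = (-0.0000,-0.0000,-0.0000)
J_ω[:, 1] = z_1
entry J[4][1] = 0.7071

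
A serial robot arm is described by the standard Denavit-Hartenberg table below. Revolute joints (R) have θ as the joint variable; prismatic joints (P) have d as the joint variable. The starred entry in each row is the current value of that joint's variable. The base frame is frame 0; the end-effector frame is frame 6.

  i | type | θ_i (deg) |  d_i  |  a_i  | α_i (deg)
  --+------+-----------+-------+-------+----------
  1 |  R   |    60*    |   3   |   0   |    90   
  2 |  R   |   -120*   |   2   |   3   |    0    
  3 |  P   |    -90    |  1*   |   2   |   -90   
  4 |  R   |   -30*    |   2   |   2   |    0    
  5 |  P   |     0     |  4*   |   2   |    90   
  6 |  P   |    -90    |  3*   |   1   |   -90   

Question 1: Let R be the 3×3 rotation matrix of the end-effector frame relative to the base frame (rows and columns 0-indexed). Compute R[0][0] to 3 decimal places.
End-effector x-axis (col 0 of R) = (0.2500,0.4330,0.8660)
R[0][0] = 0.2500

0.250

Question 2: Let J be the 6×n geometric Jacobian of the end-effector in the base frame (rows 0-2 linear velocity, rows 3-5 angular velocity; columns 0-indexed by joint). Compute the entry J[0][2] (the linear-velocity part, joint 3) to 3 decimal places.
prismatic axis z_2 = (0.8660,-0.5000,0.0000)
J_v[:, 2] = z_2; J_ω[:, 2] = (0,0,0)
entry J[0][2] = 0.8660

0.866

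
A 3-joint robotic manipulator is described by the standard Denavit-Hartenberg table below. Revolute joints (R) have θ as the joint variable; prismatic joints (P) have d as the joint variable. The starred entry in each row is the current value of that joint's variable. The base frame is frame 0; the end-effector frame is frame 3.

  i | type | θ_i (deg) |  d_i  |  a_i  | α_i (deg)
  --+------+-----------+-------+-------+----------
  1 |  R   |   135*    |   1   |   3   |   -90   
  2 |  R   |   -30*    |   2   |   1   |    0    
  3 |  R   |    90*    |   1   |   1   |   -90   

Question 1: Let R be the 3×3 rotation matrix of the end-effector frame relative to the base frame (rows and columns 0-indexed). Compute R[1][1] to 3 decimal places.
End-effector y-axis (col 1 of R) = (0.7071,0.7071,-0.0000)
R[1][1] = 0.7071

0.707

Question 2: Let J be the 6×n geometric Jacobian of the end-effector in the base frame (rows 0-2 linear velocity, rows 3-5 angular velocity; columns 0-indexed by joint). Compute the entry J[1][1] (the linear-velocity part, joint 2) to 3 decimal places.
axis z_1 = (-0.7071,-0.7071,0.0000); lever o_n−o_1 = (-3.0872,-1.1554,-0.3660)
cross product → J_v[:, 1] = (0.2588,-0.2588,-1.3660)
J_ω[:, 1] = z_1
entry J[1][1] = -0.2588

-0.259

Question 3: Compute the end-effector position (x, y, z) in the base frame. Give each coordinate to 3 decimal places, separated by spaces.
-5.209 0.966 0.634

after link 1: o_1 = (-2.1213, 2.1213, 1.0000)
after link 2: o_2 = (-4.1479, 1.3195, 1.5000)
after link 3: o_3 = (-5.2086, 0.9659, 0.6340)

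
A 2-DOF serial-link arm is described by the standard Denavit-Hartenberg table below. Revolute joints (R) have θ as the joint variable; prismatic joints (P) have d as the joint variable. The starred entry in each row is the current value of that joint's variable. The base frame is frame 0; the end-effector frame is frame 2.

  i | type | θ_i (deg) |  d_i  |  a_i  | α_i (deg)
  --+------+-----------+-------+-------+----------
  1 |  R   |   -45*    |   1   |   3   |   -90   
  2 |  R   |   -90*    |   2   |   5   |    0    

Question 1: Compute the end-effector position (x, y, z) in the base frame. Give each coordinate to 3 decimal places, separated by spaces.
3.536 -0.707 6.000

after link 1: o_1 = (2.1213, -2.1213, 1.0000)
after link 2: o_2 = (3.5355, -0.7071, 6.0000)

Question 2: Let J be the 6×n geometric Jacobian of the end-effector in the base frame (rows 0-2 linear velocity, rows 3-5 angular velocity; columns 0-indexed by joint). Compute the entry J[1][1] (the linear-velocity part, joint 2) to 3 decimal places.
-3.536

axis z_1 = (0.7071,0.7071,0.0000); lever o_n−o_1 = (1.4142,1.4142,5.0000)
cross product → J_v[:, 1] = (3.5355,-3.5355,-0.0000)
J_ω[:, 1] = z_1
entry J[1][1] = -3.5355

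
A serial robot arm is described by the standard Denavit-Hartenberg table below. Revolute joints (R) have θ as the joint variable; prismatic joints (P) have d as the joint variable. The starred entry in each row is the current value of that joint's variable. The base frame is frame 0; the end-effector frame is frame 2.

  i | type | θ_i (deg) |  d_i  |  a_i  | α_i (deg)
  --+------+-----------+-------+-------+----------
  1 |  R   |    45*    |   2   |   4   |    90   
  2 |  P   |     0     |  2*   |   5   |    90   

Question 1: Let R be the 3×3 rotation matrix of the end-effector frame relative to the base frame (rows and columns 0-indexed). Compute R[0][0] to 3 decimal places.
End-effector x-axis (col 0 of R) = (0.7071,0.7071,0.0000)
R[0][0] = 0.7071

0.707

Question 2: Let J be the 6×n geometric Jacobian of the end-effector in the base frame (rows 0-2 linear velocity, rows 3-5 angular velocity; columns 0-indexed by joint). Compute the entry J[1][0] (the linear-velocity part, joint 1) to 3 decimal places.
axis z_0 = ẑ; lever o_n−o_0 = (7.7782,4.9497,2.0000)
cross product → J_v[:, 0] = (-4.9497,7.7782,0.0000)
J_ω[:, 0] = z_0
entry J[1][0] = 7.7782

7.778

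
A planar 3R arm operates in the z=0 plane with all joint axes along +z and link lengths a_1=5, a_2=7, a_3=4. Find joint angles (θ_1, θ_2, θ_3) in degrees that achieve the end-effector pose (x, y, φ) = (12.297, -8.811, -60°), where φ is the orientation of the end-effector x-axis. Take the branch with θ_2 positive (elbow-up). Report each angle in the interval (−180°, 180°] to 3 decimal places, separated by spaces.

-45.003 30.007 -45.004

wrist centre = target − a_3·(cos φ, sin φ) = (10.2970, -5.3469)
cos θ_2 = (134.6175−5²−7²)/(2·5·7) = 0.8660; θ_2 = 30.0070° (elbow-up)
β = atan2(-5.3469,10.2970) = -27.4414°; ψ = atan2(3.5007,11.0618) = 17.5611°
θ_1 = β − ψ = -45.0025°
θ_3 = φ − θ_1 − θ_2 = -45.0044° (wrapped to (-180°,180°])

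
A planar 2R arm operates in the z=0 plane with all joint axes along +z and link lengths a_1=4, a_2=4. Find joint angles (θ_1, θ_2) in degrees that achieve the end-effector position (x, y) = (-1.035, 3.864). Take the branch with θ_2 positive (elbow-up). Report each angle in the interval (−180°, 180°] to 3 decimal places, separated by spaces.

44.997 119.996

cos θ_2 = (16.0017−4²−4²)/(2·4·4) = -0.4999; θ_2 = 119.9964° (elbow-up)
β = atan2(3.8640,-1.0350) = 104.9951°; ψ = atan2(3.4642,2.0002) = 59.9982°
θ_1 = β − ψ = 44.9969°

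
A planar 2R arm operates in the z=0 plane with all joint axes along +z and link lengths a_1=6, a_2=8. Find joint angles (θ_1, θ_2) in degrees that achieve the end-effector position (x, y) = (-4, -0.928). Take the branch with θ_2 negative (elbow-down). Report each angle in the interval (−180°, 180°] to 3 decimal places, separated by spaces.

-63.874 -150.000

cos θ_2 = (16.8612−6²−8²)/(2·6·8) = -0.8660; θ_2 = -150.0005° (elbow-down)
β = atan2(-0.9280,-4.0000) = -166.9384°; ψ = atan2(-3.9999,-0.9282) = -103.0649°
θ_1 = β − ψ = -63.8735°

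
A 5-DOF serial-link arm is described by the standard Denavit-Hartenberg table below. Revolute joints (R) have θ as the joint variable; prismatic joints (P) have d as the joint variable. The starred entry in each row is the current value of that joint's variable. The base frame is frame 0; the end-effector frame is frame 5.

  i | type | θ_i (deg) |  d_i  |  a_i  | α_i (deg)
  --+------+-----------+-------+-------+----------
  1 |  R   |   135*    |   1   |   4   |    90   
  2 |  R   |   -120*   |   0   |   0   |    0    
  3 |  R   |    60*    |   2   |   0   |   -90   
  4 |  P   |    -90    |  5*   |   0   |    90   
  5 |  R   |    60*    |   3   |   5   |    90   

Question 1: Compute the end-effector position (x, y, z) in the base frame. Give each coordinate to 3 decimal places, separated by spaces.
after link 1: o_1 = (-2.8284, 2.8284, 1.0000)
after link 2: o_2 = (-2.8284, 2.8284, 1.0000)
after link 3: o_3 = (-1.4142, 4.2426, 1.0000)
after link 4: o_4 = (-4.4761, 7.3045, 3.5000)
after link 5: o_5 = (-4.2993, 10.6633, 8.2631)

-4.299 10.663 8.263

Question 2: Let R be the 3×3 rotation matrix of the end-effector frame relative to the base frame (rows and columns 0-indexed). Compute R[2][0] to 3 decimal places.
End-effector x-axis (col 0 of R) = (-0.1768,0.8839,0.4330)
R[2][0] = 0.4330

0.433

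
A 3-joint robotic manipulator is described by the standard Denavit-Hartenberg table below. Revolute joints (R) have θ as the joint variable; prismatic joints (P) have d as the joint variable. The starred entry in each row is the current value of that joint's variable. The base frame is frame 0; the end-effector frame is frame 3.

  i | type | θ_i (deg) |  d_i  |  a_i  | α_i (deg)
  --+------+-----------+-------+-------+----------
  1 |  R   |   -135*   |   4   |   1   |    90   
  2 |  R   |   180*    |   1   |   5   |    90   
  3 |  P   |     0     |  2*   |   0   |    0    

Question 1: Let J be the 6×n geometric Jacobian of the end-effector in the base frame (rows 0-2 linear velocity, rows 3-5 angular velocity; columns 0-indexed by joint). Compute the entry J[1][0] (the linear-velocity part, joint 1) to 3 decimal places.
axis z_0 = ẑ; lever o_n−o_0 = (2.1213,3.5355,6.0000)
cross product → J_v[:, 0] = (-3.5355,2.1213,0.0000)
J_ω[:, 0] = z_0
entry J[1][0] = 2.1213

2.121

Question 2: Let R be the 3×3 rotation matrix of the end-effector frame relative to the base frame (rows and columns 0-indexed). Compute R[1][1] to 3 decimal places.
0.707

End-effector y-axis (col 1 of R) = (-0.7071,0.7071,0.0000)
R[1][1] = 0.7071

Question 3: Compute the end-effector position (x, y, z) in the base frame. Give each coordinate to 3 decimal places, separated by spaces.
2.121 3.536 6.000

after link 1: o_1 = (-0.7071, -0.7071, 4.0000)
after link 2: o_2 = (2.1213, 3.5355, 4.0000)
after link 3: o_3 = (2.1213, 3.5355, 6.0000)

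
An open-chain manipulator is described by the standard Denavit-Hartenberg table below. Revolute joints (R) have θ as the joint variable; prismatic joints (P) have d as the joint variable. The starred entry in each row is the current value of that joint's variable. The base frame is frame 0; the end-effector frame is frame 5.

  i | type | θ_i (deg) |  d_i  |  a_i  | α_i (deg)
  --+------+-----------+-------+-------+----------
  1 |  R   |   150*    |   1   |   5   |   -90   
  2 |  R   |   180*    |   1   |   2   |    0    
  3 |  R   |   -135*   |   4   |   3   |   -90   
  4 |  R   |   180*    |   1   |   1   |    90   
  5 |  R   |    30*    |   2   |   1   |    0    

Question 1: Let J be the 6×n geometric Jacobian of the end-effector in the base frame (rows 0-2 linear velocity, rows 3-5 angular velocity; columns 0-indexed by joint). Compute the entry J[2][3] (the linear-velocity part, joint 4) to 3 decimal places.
axis z_3 = (0.6124,-0.3536,-0.7071); lever o_n−o_3 = (3.0613,0.5420,0.2588)
cross product → J_v[:, 3] = (0.2917,-2.3231,1.4142)
J_ω[:, 3] = z_3
entry J[2][3] = 1.4142

1.414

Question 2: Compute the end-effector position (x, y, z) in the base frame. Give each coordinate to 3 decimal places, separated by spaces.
-3.874 -1.227 -0.863

after link 1: o_1 = (-4.3301, 2.5000, 1.0000)
after link 2: o_2 = (-3.0981, 0.6340, 1.0000)
after link 3: o_3 = (-6.9352, -1.7695, -1.1213)
after link 4: o_4 = (-5.7104, -2.4766, -1.1213)
after link 5: o_5 = (-3.8739, -1.2275, -0.8625)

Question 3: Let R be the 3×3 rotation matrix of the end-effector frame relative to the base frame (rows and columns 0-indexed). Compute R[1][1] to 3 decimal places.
-0.129

End-effector y-axis (col 1 of R) = (0.2241,-0.1294,-0.9659)
R[1][1] = -0.1294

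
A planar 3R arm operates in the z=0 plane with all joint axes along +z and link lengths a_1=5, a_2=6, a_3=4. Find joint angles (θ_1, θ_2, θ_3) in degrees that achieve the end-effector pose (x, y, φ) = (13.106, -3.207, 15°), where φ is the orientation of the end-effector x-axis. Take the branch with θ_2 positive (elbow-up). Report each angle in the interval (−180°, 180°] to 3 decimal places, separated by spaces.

wrist centre = target − a_3·(cos φ, sin φ) = (9.2423, -4.2423)
cos θ_2 = (103.4170−5²−6²)/(2·5·6) = 0.7069; θ_2 = 45.0128° (elbow-up)
β = atan2(-4.2423,9.2423) = -24.6554°; ψ = atan2(4.2436,9.2417) = 24.6636°
θ_1 = β − ψ = -49.3190°
θ_3 = φ − θ_1 − θ_2 = 19.3062° (wrapped to (-180°,180°])

-49.319 45.013 19.306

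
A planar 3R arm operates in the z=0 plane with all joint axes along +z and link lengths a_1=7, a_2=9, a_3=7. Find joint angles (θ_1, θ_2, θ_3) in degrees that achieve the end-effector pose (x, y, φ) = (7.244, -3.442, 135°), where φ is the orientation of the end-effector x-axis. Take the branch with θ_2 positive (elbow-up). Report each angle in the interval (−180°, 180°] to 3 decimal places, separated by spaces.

-59.995 44.991 150.003

wrist centre = target − a_3·(cos φ, sin φ) = (12.1937, -8.3917)
cos θ_2 = (219.1089−7²−9²)/(2·7·9) = 0.7072; θ_2 = 44.9914° (elbow-up)
β = atan2(-8.3917,12.1937) = -34.5358°; ψ = atan2(6.3630,13.3649) = 25.4590°
θ_1 = β − ψ = -59.9948°
θ_3 = φ − θ_1 − θ_2 = 150.0034° (wrapped to (-180°,180°])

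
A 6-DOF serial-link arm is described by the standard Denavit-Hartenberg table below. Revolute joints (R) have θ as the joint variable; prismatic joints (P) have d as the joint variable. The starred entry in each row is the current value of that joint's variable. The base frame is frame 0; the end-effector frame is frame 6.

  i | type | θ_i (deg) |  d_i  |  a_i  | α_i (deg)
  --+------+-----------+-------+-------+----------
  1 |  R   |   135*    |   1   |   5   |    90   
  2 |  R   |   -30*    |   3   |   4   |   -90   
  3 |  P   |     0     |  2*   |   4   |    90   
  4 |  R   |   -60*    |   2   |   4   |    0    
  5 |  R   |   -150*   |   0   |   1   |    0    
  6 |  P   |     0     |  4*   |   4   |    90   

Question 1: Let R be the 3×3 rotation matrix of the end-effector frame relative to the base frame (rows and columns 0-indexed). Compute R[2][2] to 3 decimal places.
0.500

End-effector z-axis (col 2 of R) = (-0.6124,0.6124,0.5000)
R[2][2] = 0.5000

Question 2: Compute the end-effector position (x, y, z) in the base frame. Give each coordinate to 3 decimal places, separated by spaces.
-1.010 13.738 -0.938

after link 1: o_1 = (-3.5355, 3.5355, 1.0000)
after link 2: o_2 = (-3.8637, 8.1063, -1.0000)
after link 3: o_3 = (-7.0203, 11.2629, -1.2679)
after link 4: o_4 = (-5.6061, 12.6772, -5.2679)
after link 5: o_5 = (-5.2525, 12.3236, -4.4019)
after link 6: o_6 = (-1.0099, 13.7378, -0.9378)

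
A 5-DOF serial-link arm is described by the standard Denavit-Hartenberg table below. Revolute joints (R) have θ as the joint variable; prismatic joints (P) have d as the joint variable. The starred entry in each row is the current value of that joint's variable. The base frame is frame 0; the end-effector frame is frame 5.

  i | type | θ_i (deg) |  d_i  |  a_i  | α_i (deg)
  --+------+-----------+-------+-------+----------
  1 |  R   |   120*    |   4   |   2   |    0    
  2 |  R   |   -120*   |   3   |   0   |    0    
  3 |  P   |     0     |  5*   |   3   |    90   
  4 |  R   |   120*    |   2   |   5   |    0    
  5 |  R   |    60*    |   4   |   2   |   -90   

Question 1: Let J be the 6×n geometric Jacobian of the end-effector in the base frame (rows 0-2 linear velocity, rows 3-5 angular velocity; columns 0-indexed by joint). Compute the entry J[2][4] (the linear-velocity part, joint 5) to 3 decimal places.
axis z_4 = (0.0000,-1.0000,0.0000); lever o_n−o_4 = (-2.0000,-4.0000,0.0000)
cross product → J_v[:, 4] = (0.0000,-0.0000,-2.0000)
J_ω[:, 4] = z_4
entry J[2][4] = -2.0000

-2.000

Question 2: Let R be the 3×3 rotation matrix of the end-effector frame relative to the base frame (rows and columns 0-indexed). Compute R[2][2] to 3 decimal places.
End-effector z-axis (col 2 of R) = (-0.0000,-0.0000,-1.0000)
R[2][2] = -1.0000

-1.000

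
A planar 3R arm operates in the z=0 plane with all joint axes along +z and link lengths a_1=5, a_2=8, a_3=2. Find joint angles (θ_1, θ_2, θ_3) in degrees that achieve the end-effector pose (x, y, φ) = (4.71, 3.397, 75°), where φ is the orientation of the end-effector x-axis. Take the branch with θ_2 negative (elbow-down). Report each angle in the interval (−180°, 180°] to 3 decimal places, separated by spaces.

wrist centre = target − a_3·(cos φ, sin φ) = (4.1924, 1.4651)
cos θ_2 = (19.7226−5²−8²)/(2·5·8) = -0.8660; θ_2 = -149.9934° (elbow-down)
β = atan2(1.4651,4.1924) = 19.2635°; ψ = atan2(-4.0008,-1.9277) = -115.7266°
θ_1 = β − ψ = 134.9902°
θ_3 = φ − θ_1 − θ_2 = 90.0033° (wrapped to (-180°,180°])

134.990 -149.993 90.003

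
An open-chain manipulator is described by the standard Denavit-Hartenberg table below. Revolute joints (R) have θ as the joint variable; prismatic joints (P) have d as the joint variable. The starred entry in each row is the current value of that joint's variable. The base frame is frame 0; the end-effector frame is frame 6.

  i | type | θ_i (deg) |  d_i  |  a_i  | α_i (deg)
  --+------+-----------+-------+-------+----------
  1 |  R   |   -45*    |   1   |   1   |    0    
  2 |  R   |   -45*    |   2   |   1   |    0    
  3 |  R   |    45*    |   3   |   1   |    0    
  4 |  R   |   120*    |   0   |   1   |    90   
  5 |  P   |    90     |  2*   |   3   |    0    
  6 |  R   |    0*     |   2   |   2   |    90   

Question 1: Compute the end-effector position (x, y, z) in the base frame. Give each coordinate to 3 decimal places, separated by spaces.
after link 1: o_1 = (0.7071, -0.7071, 1.0000)
after link 2: o_2 = (0.7071, -1.7071, 3.0000)
after link 3: o_3 = (1.4142, -2.4142, 6.0000)
after link 4: o_4 = (1.6730, -1.4483, 6.0000)
after link 5: o_5 = (3.6049, -1.9659, 9.0000)
after link 6: o_6 = (5.5367, -2.4836, 11.0000)

5.537 -2.484 11.000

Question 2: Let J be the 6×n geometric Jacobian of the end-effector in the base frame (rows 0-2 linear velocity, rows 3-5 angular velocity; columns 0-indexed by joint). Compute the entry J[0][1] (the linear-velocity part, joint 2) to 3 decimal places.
1.776

axis z_1 = (0.0000,0.0000,1.0000); lever o_n−o_1 = (4.8296,-1.7765,10.0000)
cross product → J_v[:, 1] = (1.7765,4.8296,-0.0000)
J_ω[:, 1] = z_1
entry J[0][1] = 1.7765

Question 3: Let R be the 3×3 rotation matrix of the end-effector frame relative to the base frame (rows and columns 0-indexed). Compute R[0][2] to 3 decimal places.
End-effector z-axis (col 2 of R) = (0.2588,0.9659,-0.0000)
R[0][2] = 0.2588

0.259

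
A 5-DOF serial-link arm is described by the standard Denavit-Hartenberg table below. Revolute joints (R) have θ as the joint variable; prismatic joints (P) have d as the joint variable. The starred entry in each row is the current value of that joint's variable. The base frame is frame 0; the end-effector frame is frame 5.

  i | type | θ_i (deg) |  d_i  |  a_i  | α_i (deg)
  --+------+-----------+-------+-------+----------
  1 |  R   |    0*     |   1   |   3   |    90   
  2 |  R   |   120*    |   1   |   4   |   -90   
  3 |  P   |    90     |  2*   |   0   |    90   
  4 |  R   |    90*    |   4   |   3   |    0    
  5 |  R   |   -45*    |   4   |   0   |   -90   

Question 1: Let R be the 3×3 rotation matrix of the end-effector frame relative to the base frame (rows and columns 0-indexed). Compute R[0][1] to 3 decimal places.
0.500

End-effector y-axis (col 1 of R) = (0.5000,-0.0000,-0.8660)
R[0][1] = 0.5000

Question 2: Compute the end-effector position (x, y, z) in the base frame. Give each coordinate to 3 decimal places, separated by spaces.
-7.330 -1.000 8.892

after link 1: o_1 = (3.0000, 0.0000, 1.0000)
after link 2: o_2 = (1.0000, -1.0000, 4.4641)
after link 3: o_3 = (-0.7321, -1.0000, 3.4641)
after link 4: o_4 = (-5.3301, -1.0000, 5.4282)
after link 5: o_5 = (-7.3301, -1.0000, 8.8923)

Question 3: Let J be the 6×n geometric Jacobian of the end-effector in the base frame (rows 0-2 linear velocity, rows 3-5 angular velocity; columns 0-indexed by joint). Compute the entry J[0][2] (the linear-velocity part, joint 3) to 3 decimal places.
-0.866

prismatic axis z_2 = (-0.8660,-0.0000,-0.5000)
J_v[:, 2] = z_2; J_ω[:, 2] = (0,0,0)
entry J[0][2] = -0.8660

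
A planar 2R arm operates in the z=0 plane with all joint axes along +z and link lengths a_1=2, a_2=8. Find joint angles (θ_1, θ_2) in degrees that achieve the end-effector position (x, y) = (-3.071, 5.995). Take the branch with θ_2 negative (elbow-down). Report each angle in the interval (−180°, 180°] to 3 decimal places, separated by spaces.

-119.991 -135.004

cos θ_2 = (45.3711−2²−8²)/(2·2·8) = -0.7072; θ_2 = -135.0038° (elbow-down)
β = atan2(5.9950,-3.0710) = 117.1243°; ψ = atan2(-5.6565,-3.6572) = -122.8850°
θ_1 = β − ψ = 240.0092°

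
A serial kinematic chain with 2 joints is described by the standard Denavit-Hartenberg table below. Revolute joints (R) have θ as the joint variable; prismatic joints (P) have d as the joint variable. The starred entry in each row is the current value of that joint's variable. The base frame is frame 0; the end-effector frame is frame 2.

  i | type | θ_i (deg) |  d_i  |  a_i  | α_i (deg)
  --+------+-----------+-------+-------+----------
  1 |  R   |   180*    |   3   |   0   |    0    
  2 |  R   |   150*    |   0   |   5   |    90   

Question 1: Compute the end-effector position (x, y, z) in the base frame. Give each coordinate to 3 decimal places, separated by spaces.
4.330 -2.500 3.000

after link 1: o_1 = (0.0000, 0.0000, 3.0000)
after link 2: o_2 = (4.3301, -2.5000, 3.0000)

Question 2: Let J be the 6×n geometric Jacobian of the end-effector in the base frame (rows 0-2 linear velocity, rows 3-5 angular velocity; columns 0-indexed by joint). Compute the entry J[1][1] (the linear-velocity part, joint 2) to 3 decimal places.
4.330

axis z_1 = (0.0000,0.0000,1.0000); lever o_n−o_1 = (4.3301,-2.5000,0.0000)
cross product → J_v[:, 1] = (2.5000,4.3301,-0.0000)
J_ω[:, 1] = z_1
entry J[1][1] = 4.3301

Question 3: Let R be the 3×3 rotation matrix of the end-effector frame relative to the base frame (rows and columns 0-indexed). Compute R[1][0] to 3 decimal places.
End-effector x-axis (col 0 of R) = (0.8660,-0.5000,0.0000)
R[1][0] = -0.5000

-0.500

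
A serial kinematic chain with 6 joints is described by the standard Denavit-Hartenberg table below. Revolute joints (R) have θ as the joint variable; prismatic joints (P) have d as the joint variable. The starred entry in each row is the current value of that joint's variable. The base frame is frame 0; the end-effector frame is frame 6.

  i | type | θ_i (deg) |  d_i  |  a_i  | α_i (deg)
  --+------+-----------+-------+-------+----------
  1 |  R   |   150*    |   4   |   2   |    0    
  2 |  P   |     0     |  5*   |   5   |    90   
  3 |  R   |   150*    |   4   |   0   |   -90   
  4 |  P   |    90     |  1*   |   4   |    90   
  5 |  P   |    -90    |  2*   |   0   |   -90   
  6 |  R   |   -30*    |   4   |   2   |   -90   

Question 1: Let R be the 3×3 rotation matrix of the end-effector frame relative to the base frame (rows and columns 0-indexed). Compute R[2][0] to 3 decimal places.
End-effector x-axis (col 0 of R) = (0.0000,-0.0000,1.0000)
R[2][0] = 1.0000

1.000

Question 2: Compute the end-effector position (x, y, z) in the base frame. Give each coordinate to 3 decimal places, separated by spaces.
after link 1: o_1 = (-1.7321, 1.0000, 4.0000)
after link 2: o_2 = (-6.0622, 3.5000, 9.0000)
after link 3: o_3 = (-4.0622, 6.9641, 9.0000)
after link 4: o_4 = (-5.6292, 3.2500, 8.1340)
after link 5: o_5 = (-4.1292, 2.3840, 9.1340)
after link 6: o_6 = (-6.1292, -1.0801, 11.1340)

-6.129 -1.080 11.134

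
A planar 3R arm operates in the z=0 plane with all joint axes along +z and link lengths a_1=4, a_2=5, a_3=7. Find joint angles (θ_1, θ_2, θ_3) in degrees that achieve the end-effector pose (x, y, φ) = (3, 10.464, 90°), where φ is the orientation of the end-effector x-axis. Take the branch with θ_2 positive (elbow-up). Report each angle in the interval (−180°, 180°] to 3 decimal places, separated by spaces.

wrist centre = target − a_3·(cos φ, sin φ) = (3.0000, 3.4640)
cos θ_2 = (20.9993−4²−5²)/(2·4·5) = -0.5000; θ_2 = 120.0012° (elbow-up)
β = atan2(3.4640,3.0000) = 49.1058°; ψ = atan2(4.3301,1.4999) = 70.8942°
θ_1 = β − ψ = -21.7885°
θ_3 = φ − θ_1 − θ_2 = -8.2127° (wrapped to (-180°,180°])

-21.788 120.001 -8.213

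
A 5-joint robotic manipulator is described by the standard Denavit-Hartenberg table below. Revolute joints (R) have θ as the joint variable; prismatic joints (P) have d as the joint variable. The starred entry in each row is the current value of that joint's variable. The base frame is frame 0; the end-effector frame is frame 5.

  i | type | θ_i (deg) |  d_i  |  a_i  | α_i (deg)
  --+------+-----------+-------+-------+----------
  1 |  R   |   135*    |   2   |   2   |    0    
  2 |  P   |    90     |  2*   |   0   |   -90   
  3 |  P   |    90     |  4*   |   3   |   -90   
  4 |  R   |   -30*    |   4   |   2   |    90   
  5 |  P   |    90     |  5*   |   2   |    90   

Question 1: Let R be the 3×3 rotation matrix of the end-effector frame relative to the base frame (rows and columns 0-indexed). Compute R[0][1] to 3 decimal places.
End-effector y-axis (col 1 of R) = (0.6124,-0.6124,0.5000)
R[0][1] = 0.6124

0.612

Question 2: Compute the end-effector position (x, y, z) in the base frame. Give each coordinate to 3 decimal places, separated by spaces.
9.426 -0.941 1.768

after link 1: o_1 = (-1.4142, 1.4142, 2.0000)
after link 2: o_2 = (-1.4142, 1.4142, 4.0000)
after link 3: o_3 = (1.4142, -1.4142, 1.0000)
after link 4: o_4 = (4.9497, 0.7071, -0.7321)
after link 5: o_5 = (9.4258, -0.9405, 1.7679)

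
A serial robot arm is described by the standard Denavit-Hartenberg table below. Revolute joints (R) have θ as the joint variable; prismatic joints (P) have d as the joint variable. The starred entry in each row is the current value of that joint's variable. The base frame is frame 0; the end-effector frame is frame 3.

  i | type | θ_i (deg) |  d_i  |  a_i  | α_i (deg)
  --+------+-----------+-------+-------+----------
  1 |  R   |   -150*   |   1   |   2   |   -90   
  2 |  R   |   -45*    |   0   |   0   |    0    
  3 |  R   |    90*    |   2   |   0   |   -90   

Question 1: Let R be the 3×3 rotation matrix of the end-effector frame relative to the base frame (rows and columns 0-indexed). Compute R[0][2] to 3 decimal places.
0.612

End-effector z-axis (col 2 of R) = (0.6124,0.3536,-0.7071)
R[0][2] = 0.6124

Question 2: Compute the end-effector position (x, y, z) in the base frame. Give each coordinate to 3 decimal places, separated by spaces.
-0.732 -2.732 1.000

after link 1: o_1 = (-1.7321, -1.0000, 1.0000)
after link 2: o_2 = (-1.7321, -1.0000, 1.0000)
after link 3: o_3 = (-0.7321, -2.7321, 1.0000)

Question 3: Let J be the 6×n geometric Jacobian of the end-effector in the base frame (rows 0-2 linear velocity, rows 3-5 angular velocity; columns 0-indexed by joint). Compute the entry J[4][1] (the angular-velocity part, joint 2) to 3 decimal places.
axis z_1 = (0.5000,-0.8660,0.0000); lever o_n−o_1 = (1.0000,-1.7321,0.0000)
cross product → J_v[:, 1] = (-0.0000,-0.0000,0.0000)
J_ω[:, 1] = z_1
entry J[4][1] = -0.8660

-0.866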